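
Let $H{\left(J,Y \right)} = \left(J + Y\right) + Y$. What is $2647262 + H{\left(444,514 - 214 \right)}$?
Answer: $2648306$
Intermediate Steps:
$H{\left(J,Y \right)} = J + 2 Y$
$2647262 + H{\left(444,514 - 214 \right)} = 2647262 + \left(444 + 2 \left(514 - 214\right)\right) = 2647262 + \left(444 + 2 \cdot 300\right) = 2647262 + \left(444 + 600\right) = 2647262 + 1044 = 2648306$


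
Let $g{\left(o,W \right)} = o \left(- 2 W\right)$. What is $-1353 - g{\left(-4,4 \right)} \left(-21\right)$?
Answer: $-681$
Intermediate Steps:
$g{\left(o,W \right)} = - 2 W o$
$-1353 - g{\left(-4,4 \right)} \left(-21\right) = -1353 - \left(-2\right) 4 \left(-4\right) \left(-21\right) = -1353 - 32 \left(-21\right) = -1353 - -672 = -1353 + 672 = -681$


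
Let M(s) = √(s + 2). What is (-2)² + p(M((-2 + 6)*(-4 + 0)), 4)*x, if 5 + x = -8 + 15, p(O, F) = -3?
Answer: -2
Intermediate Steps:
M(s) = √(2 + s)
x = 2 (x = -5 + (-8 + 15) = -5 + 7 = 2)
(-2)² + p(M((-2 + 6)*(-4 + 0)), 4)*x = (-2)² - 3*2 = 4 - 6 = -2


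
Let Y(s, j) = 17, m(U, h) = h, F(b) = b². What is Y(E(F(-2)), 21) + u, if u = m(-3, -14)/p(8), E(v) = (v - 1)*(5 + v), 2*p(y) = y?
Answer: 27/2 ≈ 13.500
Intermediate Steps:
p(y) = y/2
E(v) = (-1 + v)*(5 + v)
u = -7/2 (u = -14/((½)*8) = -14/4 = -14*¼ = -7/2 ≈ -3.5000)
Y(E(F(-2)), 21) + u = 17 - 7/2 = 27/2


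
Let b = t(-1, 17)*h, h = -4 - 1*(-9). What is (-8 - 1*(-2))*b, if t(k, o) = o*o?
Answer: -8670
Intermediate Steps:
h = 5 (h = -4 + 9 = 5)
t(k, o) = o²
b = 1445 (b = 17²*5 = 289*5 = 1445)
(-8 - 1*(-2))*b = (-8 - 1*(-2))*1445 = (-8 + 2)*1445 = -6*1445 = -8670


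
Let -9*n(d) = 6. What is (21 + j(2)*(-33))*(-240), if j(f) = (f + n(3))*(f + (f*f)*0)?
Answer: 16080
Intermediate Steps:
n(d) = -⅔ (n(d) = -⅑*6 = -⅔)
j(f) = f*(-⅔ + f) (j(f) = (f - ⅔)*(f + (f*f)*0) = (-⅔ + f)*(f + f²*0) = (-⅔ + f)*(f + 0) = (-⅔ + f)*f = f*(-⅔ + f))
(21 + j(2)*(-33))*(-240) = (21 + ((⅓)*2*(-2 + 3*2))*(-33))*(-240) = (21 + ((⅓)*2*(-2 + 6))*(-33))*(-240) = (21 + ((⅓)*2*4)*(-33))*(-240) = (21 + (8/3)*(-33))*(-240) = (21 - 88)*(-240) = -67*(-240) = 16080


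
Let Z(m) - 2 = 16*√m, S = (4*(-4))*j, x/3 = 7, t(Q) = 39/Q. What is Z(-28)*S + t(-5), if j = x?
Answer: -3399/5 - 10752*I*√7 ≈ -679.8 - 28447.0*I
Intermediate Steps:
x = 21 (x = 3*7 = 21)
j = 21
S = -336 (S = (4*(-4))*21 = -16*21 = -336)
Z(m) = 2 + 16*√m
Z(-28)*S + t(-5) = (2 + 16*√(-28))*(-336) + 39/(-5) = (2 + 16*(2*I*√7))*(-336) + 39*(-⅕) = (2 + 32*I*√7)*(-336) - 39/5 = (-672 - 10752*I*√7) - 39/5 = -3399/5 - 10752*I*√7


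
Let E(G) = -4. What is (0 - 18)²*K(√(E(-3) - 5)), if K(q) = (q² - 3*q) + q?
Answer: -2916 - 1944*I ≈ -2916.0 - 1944.0*I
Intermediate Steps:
K(q) = q² - 2*q
(0 - 18)²*K(√(E(-3) - 5)) = (0 - 18)²*(√(-4 - 5)*(-2 + √(-4 - 5))) = (-18)²*(√(-9)*(-2 + √(-9))) = 324*((3*I)*(-2 + 3*I)) = 324*(3*I*(-2 + 3*I)) = 972*I*(-2 + 3*I)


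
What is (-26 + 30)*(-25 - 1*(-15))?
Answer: -40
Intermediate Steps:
(-26 + 30)*(-25 - 1*(-15)) = 4*(-25 + 15) = 4*(-10) = -40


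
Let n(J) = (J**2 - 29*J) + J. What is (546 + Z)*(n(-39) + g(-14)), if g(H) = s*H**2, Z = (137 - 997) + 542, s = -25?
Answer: -521436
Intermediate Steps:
Z = -318 (Z = -860 + 542 = -318)
n(J) = J**2 - 28*J
g(H) = -25*H**2
(546 + Z)*(n(-39) + g(-14)) = (546 - 318)*(-39*(-28 - 39) - 25*(-14)**2) = 228*(-39*(-67) - 25*196) = 228*(2613 - 4900) = 228*(-2287) = -521436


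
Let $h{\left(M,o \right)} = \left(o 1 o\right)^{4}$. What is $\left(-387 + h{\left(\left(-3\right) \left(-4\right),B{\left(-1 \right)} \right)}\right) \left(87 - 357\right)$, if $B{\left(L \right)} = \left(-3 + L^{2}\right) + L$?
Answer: $-1666980$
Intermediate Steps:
$B{\left(L \right)} = -3 + L + L^{2}$
$h{\left(M,o \right)} = o^{8}$ ($h{\left(M,o \right)} = \left(o o\right)^{4} = \left(o^{2}\right)^{4} = o^{8}$)
$\left(-387 + h{\left(\left(-3\right) \left(-4\right),B{\left(-1 \right)} \right)}\right) \left(87 - 357\right) = \left(-387 + \left(-3 - 1 + \left(-1\right)^{2}\right)^{8}\right) \left(87 - 357\right) = \left(-387 + \left(-3 - 1 + 1\right)^{8}\right) \left(87 - 357\right) = \left(-387 + \left(-3\right)^{8}\right) \left(-270\right) = \left(-387 + 6561\right) \left(-270\right) = 6174 \left(-270\right) = -1666980$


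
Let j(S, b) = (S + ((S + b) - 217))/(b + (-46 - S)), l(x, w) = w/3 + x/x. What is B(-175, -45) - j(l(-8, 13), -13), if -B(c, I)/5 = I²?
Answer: -1954783/193 ≈ -10128.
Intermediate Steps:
l(x, w) = 1 + w/3 (l(x, w) = w*(⅓) + 1 = w/3 + 1 = 1 + w/3)
j(S, b) = (-217 + b + 2*S)/(-46 + b - S) (j(S, b) = (S + (-217 + S + b))/(-46 + b - S) = (-217 + b + 2*S)/(-46 + b - S))
B(c, I) = -5*I²
B(-175, -45) - j(l(-8, 13), -13) = -5*(-45)² - (217 - 1*(-13) - 2*(1 + (⅓)*13))/(46 + (1 + (⅓)*13) - 1*(-13)) = -5*2025 - (217 + 13 - 2*(1 + 13/3))/(46 + (1 + 13/3) + 13) = -10125 - (217 + 13 - 2*16/3)/(46 + 16/3 + 13) = -10125 - (217 + 13 - 32/3)/193/3 = -10125 - 3*658/(193*3) = -10125 - 1*658/193 = -10125 - 658/193 = -1954783/193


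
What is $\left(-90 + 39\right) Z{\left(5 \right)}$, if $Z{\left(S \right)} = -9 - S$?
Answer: $714$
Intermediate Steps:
$\left(-90 + 39\right) Z{\left(5 \right)} = \left(-90 + 39\right) \left(-9 - 5\right) = - 51 \left(-9 - 5\right) = \left(-51\right) \left(-14\right) = 714$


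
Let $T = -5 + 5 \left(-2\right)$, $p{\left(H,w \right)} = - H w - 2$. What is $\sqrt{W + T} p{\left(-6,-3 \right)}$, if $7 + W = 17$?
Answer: $- 20 i \sqrt{5} \approx - 44.721 i$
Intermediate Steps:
$p{\left(H,w \right)} = -2 - H w$ ($p{\left(H,w \right)} = - H w - 2 = -2 - H w$)
$W = 10$ ($W = -7 + 17 = 10$)
$T = -15$ ($T = -5 - 10 = -15$)
$\sqrt{W + T} p{\left(-6,-3 \right)} = \sqrt{10 - 15} \left(-2 - \left(-6\right) \left(-3\right)\right) = \sqrt{-5} \left(-2 - 18\right) = i \sqrt{5} \left(-20\right) = - 20 i \sqrt{5}$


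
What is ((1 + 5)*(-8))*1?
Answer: -48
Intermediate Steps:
((1 + 5)*(-8))*1 = (6*(-8))*1 = -48*1 = -48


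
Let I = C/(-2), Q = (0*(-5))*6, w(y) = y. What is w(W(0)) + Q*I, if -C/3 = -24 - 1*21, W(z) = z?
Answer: 0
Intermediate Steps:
C = 135 (C = -3*(-24 - 1*21) = -3*(-24 - 21) = -3*(-45) = 135)
Q = 0 (Q = 0*6 = 0)
I = -135/2 (I = 135/(-2) = 135*(-½) = -135/2 ≈ -67.500)
w(W(0)) + Q*I = 0 + 0*(-135/2) = 0 + 0 = 0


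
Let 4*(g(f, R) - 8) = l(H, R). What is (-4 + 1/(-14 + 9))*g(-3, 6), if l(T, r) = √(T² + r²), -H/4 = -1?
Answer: -168/5 - 21*√13/10 ≈ -41.172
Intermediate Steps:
H = 4 (H = -4*(-1) = 4)
g(f, R) = 8 + √(16 + R²)/4 (g(f, R) = 8 + √(4² + R²)/4 = 8 + √(16 + R²)/4)
(-4 + 1/(-14 + 9))*g(-3, 6) = (-4 + 1/(-14 + 9))*(8 + √(16 + 6²)/4) = (-4 + 1/(-5))*(8 + √(16 + 36)/4) = (-4 - ⅕)*(8 + √52/4) = -21*(8 + (2*√13)/4)/5 = -21*(8 + √13/2)/5 = -168/5 - 21*√13/10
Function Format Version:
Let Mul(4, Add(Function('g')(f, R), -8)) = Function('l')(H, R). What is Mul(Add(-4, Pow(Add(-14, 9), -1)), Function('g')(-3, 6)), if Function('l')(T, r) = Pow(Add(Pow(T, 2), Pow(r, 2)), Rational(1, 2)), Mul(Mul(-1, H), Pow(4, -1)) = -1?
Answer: Add(Rational(-168, 5), Mul(Rational(-21, 10), Pow(13, Rational(1, 2)))) ≈ -41.172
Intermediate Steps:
H = 4 (H = Mul(-4, -1) = 4)
Function('g')(f, R) = Add(8, Mul(Rational(1, 4), Pow(Add(16, Pow(R, 2)), Rational(1, 2)))) (Function('g')(f, R) = Add(8, Mul(Rational(1, 4), Pow(Add(Pow(4, 2), Pow(R, 2)), Rational(1, 2)))) = Add(8, Mul(Rational(1, 4), Pow(Add(16, Pow(R, 2)), Rational(1, 2)))))
Mul(Add(-4, Pow(Add(-14, 9), -1)), Function('g')(-3, 6)) = Mul(Add(-4, Pow(Add(-14, 9), -1)), Add(8, Mul(Rational(1, 4), Pow(Add(16, Pow(6, 2)), Rational(1, 2))))) = Mul(Add(-4, Pow(-5, -1)), Add(8, Mul(Rational(1, 4), Pow(Add(16, 36), Rational(1, 2))))) = Mul(Add(-4, Rational(-1, 5)), Add(8, Mul(Rational(1, 4), Pow(52, Rational(1, 2))))) = Mul(Rational(-21, 5), Add(8, Mul(Rational(1, 4), Mul(2, Pow(13, Rational(1, 2)))))) = Mul(Rational(-21, 5), Add(8, Mul(Rational(1, 2), Pow(13, Rational(1, 2))))) = Add(Rational(-168, 5), Mul(Rational(-21, 10), Pow(13, Rational(1, 2))))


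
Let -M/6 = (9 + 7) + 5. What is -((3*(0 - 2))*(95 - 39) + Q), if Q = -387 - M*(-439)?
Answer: 56037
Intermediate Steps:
M = -126 (M = -6*((9 + 7) + 5) = -6*(16 + 5) = -6*21 = -126)
Q = -55701 (Q = -387 - (-126)*(-439) = -387 - 1*55314 = -387 - 55314 = -55701)
-((3*(0 - 2))*(95 - 39) + Q) = -((3*(0 - 2))*(95 - 39) - 55701) = -((3*(-2))*56 - 55701) = -(-6*56 - 55701) = -(-336 - 55701) = -1*(-56037) = 56037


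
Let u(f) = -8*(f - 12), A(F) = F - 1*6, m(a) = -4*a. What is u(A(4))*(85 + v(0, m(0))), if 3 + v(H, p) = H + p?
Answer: 9184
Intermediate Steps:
v(H, p) = -3 + H + p (v(H, p) = -3 + (H + p) = -3 + H + p)
A(F) = -6 + F (A(F) = F - 6 = -6 + F)
u(f) = 96 - 8*f (u(f) = -8*(-12 + f) = 96 - 8*f)
u(A(4))*(85 + v(0, m(0))) = (96 - 8*(-6 + 4))*(85 + (-3 + 0 - 4*0)) = (96 - 8*(-2))*(85 + (-3 + 0 + 0)) = (96 + 16)*(85 - 3) = 112*82 = 9184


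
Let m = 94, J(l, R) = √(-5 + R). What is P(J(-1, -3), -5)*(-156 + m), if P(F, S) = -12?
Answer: 744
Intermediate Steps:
P(J(-1, -3), -5)*(-156 + m) = -12*(-156 + 94) = -12*(-62) = 744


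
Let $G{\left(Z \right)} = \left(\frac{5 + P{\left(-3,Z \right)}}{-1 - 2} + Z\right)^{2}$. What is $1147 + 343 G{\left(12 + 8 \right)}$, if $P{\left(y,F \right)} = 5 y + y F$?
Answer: $\frac{5807023}{9} \approx 6.4523 \cdot 10^{5}$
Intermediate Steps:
$P{\left(y,F \right)} = 5 y + F y$
$G{\left(Z \right)} = \left(\frac{10}{3} + 2 Z\right)^{2}$ ($G{\left(Z \right)} = \left(\frac{5 - 3 \left(5 + Z\right)}{-1 - 2} + Z\right)^{2} = \left(\frac{5 - \left(15 + 3 Z\right)}{-3} + Z\right)^{2} = \left(\left(-10 - 3 Z\right) \left(- \frac{1}{3}\right) + Z\right)^{2} = \left(\left(\frac{10}{3} + Z\right) + Z\right)^{2} = \left(\frac{10}{3} + 2 Z\right)^{2}$)
$1147 + 343 G{\left(12 + 8 \right)} = 1147 + 343 \frac{4 \left(5 + 3 \left(12 + 8\right)\right)^{2}}{9} = 1147 + 343 \frac{4 \left(5 + 3 \cdot 20\right)^{2}}{9} = 1147 + 343 \frac{4 \left(5 + 60\right)^{2}}{9} = 1147 + 343 \frac{4 \cdot 65^{2}}{9} = 1147 + 343 \cdot \frac{4}{9} \cdot 4225 = 1147 + 343 \cdot \frac{16900}{9} = 1147 + \frac{5796700}{9} = \frac{5807023}{9}$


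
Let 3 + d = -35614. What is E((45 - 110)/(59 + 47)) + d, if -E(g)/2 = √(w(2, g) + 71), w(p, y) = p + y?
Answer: -35617 - √813338/53 ≈ -35634.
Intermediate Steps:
E(g) = -2*√(73 + g) (E(g) = -2*√((2 + g) + 71) = -2*√(73 + g))
d = -35617 (d = -3 - 35614 = -35617)
E((45 - 110)/(59 + 47)) + d = -2*√(73 + (45 - 110)/(59 + 47)) - 35617 = -2*√(73 - 65/106) - 35617 = -√813338/53 - 35617 = -35617 - √813338/53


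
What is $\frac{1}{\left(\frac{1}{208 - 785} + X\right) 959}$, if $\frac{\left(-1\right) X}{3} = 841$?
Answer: $- \frac{577}{1396085348} \approx -4.133 \cdot 10^{-7}$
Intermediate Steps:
$X = -2523$ ($X = \left(-3\right) 841 = -2523$)
$\frac{1}{\left(\frac{1}{208 - 785} + X\right) 959} = \frac{1}{\left(\frac{1}{208 - 785} - 2523\right) 959} = \frac{1}{\left(\frac{1}{-577} - 2523\right) 959} = \frac{1}{\left(- \frac{1}{577} - 2523\right) 959} = \frac{1}{\left(- \frac{1455772}{577}\right) 959} = \frac{1}{- \frac{1396085348}{577}} = - \frac{577}{1396085348}$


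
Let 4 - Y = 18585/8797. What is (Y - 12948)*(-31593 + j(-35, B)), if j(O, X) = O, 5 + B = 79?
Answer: 3602016549484/8797 ≈ 4.0946e+8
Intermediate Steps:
B = 74 (B = -5 + 79 = 74)
Y = 16603/8797 (Y = 4 - 18585/8797 = 16603/8797 ≈ 1.8873)
(Y - 12948)*(-31593 + j(-35, B)) = (16603/8797 - 12948)*(-31593 - 35) = -113886953/8797*(-31628) = 3602016549484/8797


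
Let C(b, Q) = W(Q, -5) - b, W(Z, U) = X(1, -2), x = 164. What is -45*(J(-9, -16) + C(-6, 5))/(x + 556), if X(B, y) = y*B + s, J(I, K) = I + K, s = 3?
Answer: 9/8 ≈ 1.1250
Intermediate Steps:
X(B, y) = 3 + B*y (X(B, y) = y*B + 3 = B*y + 3 = 3 + B*y)
W(Z, U) = 1 (W(Z, U) = 3 + 1*(-2) = 3 - 2 = 1)
C(b, Q) = 1 - b
-45*(J(-9, -16) + C(-6, 5))/(x + 556) = -45*((-9 - 16) + (1 - 1*(-6)))/(164 + 556) = -45*(-25 + (1 + 6))/720 = -45*(-25 + 7)/720 = -(-810)/720 = -45*(-1/40) = 9/8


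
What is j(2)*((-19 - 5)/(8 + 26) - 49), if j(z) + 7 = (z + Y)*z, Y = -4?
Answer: 9295/17 ≈ 546.76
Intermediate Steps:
j(z) = -7 + z*(-4 + z) (j(z) = -7 + (z - 4)*z = -7 + (-4 + z)*z = -7 + z*(-4 + z))
j(2)*((-19 - 5)/(8 + 26) - 49) = (-7 + 2² - 4*2)*((-19 - 5)/(8 + 26) - 49) = (-7 + 4 - 8)*(-24/34 - 49) = -11*(-24*1/34 - 49) = -11*(-12/17 - 49) = -11*(-845/17) = 9295/17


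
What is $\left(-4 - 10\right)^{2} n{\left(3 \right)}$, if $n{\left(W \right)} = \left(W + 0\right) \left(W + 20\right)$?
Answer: $13524$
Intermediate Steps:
$n{\left(W \right)} = W \left(20 + W\right)$
$\left(-4 - 10\right)^{2} n{\left(3 \right)} = \left(-4 - 10\right)^{2} \cdot 3 \left(20 + 3\right) = \left(-14\right)^{2} \cdot 3 \cdot 23 = 196 \cdot 69 = 13524$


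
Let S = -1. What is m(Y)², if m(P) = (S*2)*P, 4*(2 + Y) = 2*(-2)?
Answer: 36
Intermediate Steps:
Y = -3 (Y = -2 + (2*(-2))/4 = -2 + (¼)*(-4) = -2 - 1 = -3)
m(P) = -2*P (m(P) = (-1*2)*P = -2*P)
m(Y)² = (-2*(-3))² = 6² = 36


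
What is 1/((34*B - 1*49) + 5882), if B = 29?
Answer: 1/6819 ≈ 0.00014665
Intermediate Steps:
1/((34*B - 1*49) + 5882) = 1/((34*29 - 1*49) + 5882) = 1/((986 - 49) + 5882) = 1/(937 + 5882) = 1/6819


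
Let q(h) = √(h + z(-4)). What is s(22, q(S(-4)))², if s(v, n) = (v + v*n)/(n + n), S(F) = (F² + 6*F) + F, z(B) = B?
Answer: 1815/16 - 121*I/2 ≈ 113.44 - 60.5*I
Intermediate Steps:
S(F) = F² + 7*F
q(h) = √(-4 + h) (q(h) = √(h - 4) = √(-4 + h))
s(v, n) = (v + n*v)/(2*n) (s(v, n) = (v + n*v)/((2*n)) = (v + n*v)*(1/(2*n)) = (v + n*v)/(2*n))
s(22, q(S(-4)))² = ((½)*22*(1 + √(-4 - 4*(7 - 4)))/√(-4 - 4*(7 - 4)))² = ((½)*22*(1 + √(-4 - 4*3))/√(-4 - 4*3))² = ((½)*22*(1 + √(-4 - 12))/√(-4 - 12))² = ((½)*22*(1 + √(-16))/√(-16))² = ((½)*22*(1 + 4*I)/(4*I))² = ((½)*22*(-I/4)*(1 + 4*I))² = (-11*I*(1 + 4*I)/4)² = -121*(1 + 4*I)²/16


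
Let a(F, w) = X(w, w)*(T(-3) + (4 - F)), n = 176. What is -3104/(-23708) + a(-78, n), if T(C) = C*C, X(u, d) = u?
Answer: 94927608/5927 ≈ 16016.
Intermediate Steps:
T(C) = C²
a(F, w) = w*(13 - F) (a(F, w) = w*((-3)² + (4 - F)) = w*(9 + (4 - F)) = w*(13 - F))
-3104/(-23708) + a(-78, n) = -3104/(-23708) + 176*(13 - 1*(-78)) = -3104*(-1/23708) + 176*(13 + 78) = 776/5927 + 176*91 = 776/5927 + 16016 = 94927608/5927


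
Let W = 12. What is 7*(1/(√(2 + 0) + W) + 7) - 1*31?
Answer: 1320/71 - 7*√2/142 ≈ 18.522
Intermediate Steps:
7*(1/(√(2 + 0) + W) + 7) - 1*31 = 7*(1/(√(2 + 0) + 12) + 7) - 1*31 = 7*(1/(√2 + 12) + 7) - 31 = 7*(1/(12 + √2) + 7) - 31 = 7*(7 + 1/(12 + √2)) - 31 = (49 + 7/(12 + √2)) - 31 = 18 + 7/(12 + √2)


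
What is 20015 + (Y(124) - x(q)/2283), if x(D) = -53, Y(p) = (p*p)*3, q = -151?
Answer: 151004522/2283 ≈ 66143.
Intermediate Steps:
Y(p) = 3*p**2 (Y(p) = p**2*3 = 3*p**2)
20015 + (Y(124) - x(q)/2283) = 20015 + (3*124**2 - (-53)/2283) = 20015 + (3*15376 - (-53)/2283) = 20015 + (46128 - 1*(-53/2283)) = 20015 + (46128 + 53/2283) = 20015 + 105310277/2283 = 151004522/2283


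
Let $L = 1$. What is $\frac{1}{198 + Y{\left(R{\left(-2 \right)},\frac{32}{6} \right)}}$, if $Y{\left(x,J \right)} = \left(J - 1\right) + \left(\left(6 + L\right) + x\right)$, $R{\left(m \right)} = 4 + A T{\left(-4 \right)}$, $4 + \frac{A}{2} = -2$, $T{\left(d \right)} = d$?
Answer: $\frac{3}{784} \approx 0.0038265$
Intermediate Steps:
$A = -12$ ($A = -8 + 2 \left(-2\right) = -8 - 4 = -12$)
$R{\left(m \right)} = 52$ ($R{\left(m \right)} = 4 - -48 = 4 + 48 = 52$)
$Y{\left(x,J \right)} = 6 + J + x$ ($Y{\left(x,J \right)} = \left(J - 1\right) + \left(\left(6 + 1\right) + x\right) = \left(-1 + J\right) + \left(7 + x\right) = 6 + J + x$)
$\frac{1}{198 + Y{\left(R{\left(-2 \right)},\frac{32}{6} \right)}} = \frac{1}{198 + \left(6 + \frac{32}{6} + 52\right)} = \frac{1}{198 + \left(6 + 32 \cdot \frac{1}{6} + 52\right)} = \frac{1}{198 + \left(6 + \frac{16}{3} + 52\right)} = \frac{1}{198 + \frac{190}{3}} = \frac{1}{\frac{784}{3}} = \frac{3}{784}$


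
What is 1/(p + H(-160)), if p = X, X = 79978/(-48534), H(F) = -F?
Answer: 24267/3842731 ≈ 0.0063150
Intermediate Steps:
X = -39989/24267 (X = 79978*(-1/48534) = -39989/24267 ≈ -1.6479)
p = -39989/24267 ≈ -1.6479
1/(p + H(-160)) = 1/(-39989/24267 - 1*(-160)) = 1/(-39989/24267 + 160) = 1/(3842731/24267) = 24267/3842731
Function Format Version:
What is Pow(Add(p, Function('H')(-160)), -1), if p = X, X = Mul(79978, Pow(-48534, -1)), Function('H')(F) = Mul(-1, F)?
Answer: Rational(24267, 3842731) ≈ 0.0063150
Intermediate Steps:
X = Rational(-39989, 24267) (X = Mul(79978, Rational(-1, 48534)) = Rational(-39989, 24267) ≈ -1.6479)
p = Rational(-39989, 24267) ≈ -1.6479
Pow(Add(p, Function('H')(-160)), -1) = Pow(Add(Rational(-39989, 24267), Mul(-1, -160)), -1) = Pow(Add(Rational(-39989, 24267), 160), -1) = Pow(Rational(3842731, 24267), -1) = Rational(24267, 3842731)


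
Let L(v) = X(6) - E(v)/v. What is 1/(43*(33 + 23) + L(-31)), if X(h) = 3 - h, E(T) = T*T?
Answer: 1/2436 ≈ 0.00041051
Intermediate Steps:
E(T) = T²
L(v) = -3 - v (L(v) = (3 - 1*6) - v²/v = (3 - 6) - v = -3 - v)
1/(43*(33 + 23) + L(-31)) = 1/(43*(33 + 23) + (-3 - 1*(-31))) = 1/(43*56 + (-3 + 31)) = 1/(2408 + 28) = 1/2436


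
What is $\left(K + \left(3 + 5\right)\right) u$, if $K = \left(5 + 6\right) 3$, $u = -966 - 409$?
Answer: $-56375$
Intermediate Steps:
$u = -1375$
$K = 33$ ($K = 11 \cdot 3 = 33$)
$\left(K + \left(3 + 5\right)\right) u = \left(33 + \left(3 + 5\right)\right) \left(-1375\right) = \left(33 + 8\right) \left(-1375\right) = 41 \left(-1375\right) = -56375$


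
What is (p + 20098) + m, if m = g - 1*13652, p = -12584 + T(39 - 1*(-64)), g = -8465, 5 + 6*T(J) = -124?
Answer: -29249/2 ≈ -14625.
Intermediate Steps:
T(J) = -43/2 (T(J) = -⅚ + (⅙)*(-124) = -⅚ - 62/3 = -43/2)
p = -25211/2 (p = -12584 - 43/2 = -25211/2 ≈ -12606.)
m = -22117 (m = -8465 - 1*13652 = -8465 - 13652 = -22117)
(p + 20098) + m = (-25211/2 + 20098) - 22117 = 14985/2 - 22117 = -29249/2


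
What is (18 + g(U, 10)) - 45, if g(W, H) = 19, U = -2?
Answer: -8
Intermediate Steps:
(18 + g(U, 10)) - 45 = (18 + 19) - 45 = 37 - 45 = -8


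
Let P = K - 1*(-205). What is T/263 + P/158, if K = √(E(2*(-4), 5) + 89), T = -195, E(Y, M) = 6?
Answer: 23105/41554 + √95/158 ≈ 0.61771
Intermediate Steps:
K = √95 (K = √(6 + 89) = √95 ≈ 9.7468)
P = 205 + √95 (P = √95 - 1*(-205) = √95 + 205 = 205 + √95 ≈ 214.75)
T/263 + P/158 = -195/263 + (205 + √95)/158 = -195*1/263 + (205 + √95)*(1/158) = -195/263 + (205/158 + √95/158) = 23105/41554 + √95/158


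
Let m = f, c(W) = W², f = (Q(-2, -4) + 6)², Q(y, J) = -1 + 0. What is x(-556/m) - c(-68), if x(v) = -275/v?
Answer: -2564069/556 ≈ -4611.6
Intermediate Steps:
Q(y, J) = -1
f = 25 (f = (-1 + 6)² = 5² = 25)
m = 25
x(-556/m) - c(-68) = -275/((-556/25)) - 1*(-68)² = -275/((-556*1/25)) - 1*4624 = -275/(-556/25) - 4624 = -275*(-25/556) - 4624 = 6875/556 - 4624 = -2564069/556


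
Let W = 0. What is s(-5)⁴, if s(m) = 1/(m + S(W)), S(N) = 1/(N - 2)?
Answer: 16/14641 ≈ 0.0010928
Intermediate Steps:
S(N) = 1/(-2 + N)
s(m) = 1/(-½ + m) (s(m) = 1/(m + 1/(-2 + 0)) = 1/(m + 1/(-2)) = 1/(m - ½) = 1/(-½ + m))
s(-5)⁴ = (2/(-1 + 2*(-5)))⁴ = (2/(-1 - 10))⁴ = (2/(-11))⁴ = (2*(-1/11))⁴ = (-2/11)⁴ = 16/14641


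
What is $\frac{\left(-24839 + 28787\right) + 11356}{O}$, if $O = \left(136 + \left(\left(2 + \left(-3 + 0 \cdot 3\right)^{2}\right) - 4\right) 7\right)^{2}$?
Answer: $\frac{15304}{34225} \approx 0.44716$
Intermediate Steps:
$O = 34225$ ($O = \left(136 + \left(\left(2 + \left(-3 + 0\right)^{2}\right) - 4\right) 7\right)^{2} = \left(136 + \left(\left(2 + \left(-3\right)^{2}\right) - 4\right) 7\right)^{2} = \left(136 + \left(\left(2 + 9\right) - 4\right) 7\right)^{2} = \left(136 + \left(11 - 4\right) 7\right)^{2} = \left(136 + 7 \cdot 7\right)^{2} = \left(136 + 49\right)^{2} = 185^{2} = 34225$)
$\frac{\left(-24839 + 28787\right) + 11356}{O} = \frac{\left(-24839 + 28787\right) + 11356}{34225} = \left(3948 + 11356\right) \frac{1}{34225} = 15304 \cdot \frac{1}{34225} = \frac{15304}{34225}$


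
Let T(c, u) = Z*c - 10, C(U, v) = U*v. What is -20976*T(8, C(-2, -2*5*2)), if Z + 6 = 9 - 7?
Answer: 880992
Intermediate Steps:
Z = -4 (Z = -6 + (9 - 7) = -6 + 2 = -4)
T(c, u) = -10 - 4*c (T(c, u) = -4*c - 10 = -10 - 4*c)
-20976*T(8, C(-2, -2*5*2)) = -20976*(-10 - 4*8) = -20976*(-10 - 32) = -20976*(-42) = 880992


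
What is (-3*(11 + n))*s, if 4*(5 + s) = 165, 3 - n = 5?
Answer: -3915/4 ≈ -978.75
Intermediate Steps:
n = -2 (n = 3 - 1*5 = 3 - 5 = -2)
s = 145/4 (s = -5 + (1/4)*165 = -5 + 165/4 = 145/4 ≈ 36.250)
(-3*(11 + n))*s = -3*(11 - 2)*(145/4) = -3*9*(145/4) = -27*145/4 = -3915/4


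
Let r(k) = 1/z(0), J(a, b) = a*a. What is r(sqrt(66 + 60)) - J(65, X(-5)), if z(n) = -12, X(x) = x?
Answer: -50701/12 ≈ -4225.1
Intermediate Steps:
J(a, b) = a**2
r(k) = -1/12 (r(k) = 1/(-12) = -1/12)
r(sqrt(66 + 60)) - J(65, X(-5)) = -1/12 - 1*65**2 = -1/12 - 1*4225 = -1/12 - 4225 = -50701/12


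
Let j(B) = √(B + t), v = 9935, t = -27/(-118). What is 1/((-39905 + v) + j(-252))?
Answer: -392940/11776415101 - I*√389518/35329245303 ≈ -3.3367e-5 - 1.7666e-8*I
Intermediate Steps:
t = 27/118 (t = -27*(-1/118) = 27/118 ≈ 0.22881)
j(B) = √(27/118 + B) (j(B) = √(B + 27/118) = √(27/118 + B))
1/((-39905 + v) + j(-252)) = 1/((-39905 + 9935) + √(3186 + 13924*(-252))/118) = 1/(-29970 + √(3186 - 3508848)/118) = 1/(-29970 + √(-3505662)/118) = 1/(-29970 + (3*I*√389518)/118) = 1/(-29970 + 3*I*√389518/118)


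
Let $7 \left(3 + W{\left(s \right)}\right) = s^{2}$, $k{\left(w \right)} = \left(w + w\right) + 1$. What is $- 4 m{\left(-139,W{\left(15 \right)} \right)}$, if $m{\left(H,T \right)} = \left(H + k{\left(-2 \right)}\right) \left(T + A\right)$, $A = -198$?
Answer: $- \frac{671376}{7} \approx -95911.0$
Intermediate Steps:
$k{\left(w \right)} = 1 + 2 w$ ($k{\left(w \right)} = 2 w + 1 = 1 + 2 w$)
$W{\left(s \right)} = -3 + \frac{s^{2}}{7}$
$m{\left(H,T \right)} = \left(-198 + T\right) \left(-3 + H\right)$ ($m{\left(H,T \right)} = \left(H + \left(1 + 2 \left(-2\right)\right)\right) \left(T - 198\right) = \left(H + \left(1 - 4\right)\right) \left(-198 + T\right) = \left(H - 3\right) \left(-198 + T\right) = \left(-3 + H\right) \left(-198 + T\right) = \left(-198 + T\right) \left(-3 + H\right)$)
$- 4 m{\left(-139,W{\left(15 \right)} \right)} = - 4 \left(594 - -27522 - 3 \left(-3 + \frac{15^{2}}{7}\right) - 139 \left(-3 + \frac{15^{2}}{7}\right)\right) = - 4 \left(594 + 27522 - 3 \left(-3 + \frac{1}{7} \cdot 225\right) - 139 \left(-3 + \frac{1}{7} \cdot 225\right)\right) = - 4 \left(594 + 27522 - 3 \left(-3 + \frac{225}{7}\right) - 139 \left(-3 + \frac{225}{7}\right)\right) = - 4 \left(594 + 27522 - \frac{612}{7} - \frac{28356}{7}\right) = \left(-4\right) \frac{167844}{7} = - \frac{671376}{7}$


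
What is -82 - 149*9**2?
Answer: -12151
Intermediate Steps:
-82 - 149*9**2 = -82 - 149*81 = -82 - 12069 = -12151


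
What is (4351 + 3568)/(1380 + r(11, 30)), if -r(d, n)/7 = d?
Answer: 7919/1303 ≈ 6.0775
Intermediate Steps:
r(d, n) = -7*d
(4351 + 3568)/(1380 + r(11, 30)) = (4351 + 3568)/(1380 - 7*11) = 7919/(1380 - 77) = 7919/1303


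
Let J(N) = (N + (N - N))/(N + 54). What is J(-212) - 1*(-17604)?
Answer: 1390822/79 ≈ 17605.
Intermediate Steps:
J(N) = N/(54 + N) (J(N) = (N + 0)/(54 + N) = N/(54 + N))
J(-212) - 1*(-17604) = -212/(54 - 212) - 1*(-17604) = -212/(-158) + 17604 = -212*(-1/158) + 17604 = 106/79 + 17604 = 1390822/79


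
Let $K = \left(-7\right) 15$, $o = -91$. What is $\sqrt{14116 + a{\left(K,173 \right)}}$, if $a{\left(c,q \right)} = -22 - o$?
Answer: $\sqrt{14185} \approx 119.1$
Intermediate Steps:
$K = -105$
$a{\left(c,q \right)} = 69$ ($a{\left(c,q \right)} = -22 - -91 = -22 + 91 = 69$)
$\sqrt{14116 + a{\left(K,173 \right)}} = \sqrt{14116 + 69} = \sqrt{14185}$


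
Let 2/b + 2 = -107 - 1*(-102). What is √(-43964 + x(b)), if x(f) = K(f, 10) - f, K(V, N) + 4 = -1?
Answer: I*√2154467/7 ≈ 209.69*I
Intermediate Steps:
b = -2/7 (b = 2/(-2 + (-107 - 1*(-102))) = 2/(-2 + (-107 + 102)) = 2/(-2 - 5) = 2/(-7) = 2*(-⅐) = -2/7 ≈ -0.28571)
K(V, N) = -5 (K(V, N) = -4 - 1 = -5)
x(f) = -5 - f
√(-43964 + x(b)) = √(-43964 + (-5 - 1*(-2/7))) = √(-43964 + (-5 + 2/7)) = √(-43964 - 33/7) = √(-307781/7) = I*√2154467/7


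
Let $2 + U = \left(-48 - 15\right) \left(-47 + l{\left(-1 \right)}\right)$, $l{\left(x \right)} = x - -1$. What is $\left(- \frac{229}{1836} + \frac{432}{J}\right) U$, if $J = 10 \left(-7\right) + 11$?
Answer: $- \frac{2386915817}{108324} \approx -22035.0$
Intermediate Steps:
$l{\left(x \right)} = 1 + x$ ($l{\left(x \right)} = x + 1 = 1 + x$)
$J = -59$ ($J = -70 + 11 = -59$)
$U = 2959$ ($U = -2 + \left(-48 - 15\right) \left(-47 + \left(1 - 1\right)\right) = -2 - 63 \left(-47 + 0\right) = -2 - -2961 = -2 + 2961 = 2959$)
$\left(- \frac{229}{1836} + \frac{432}{J}\right) U = \left(- \frac{229}{1836} + \frac{432}{-59}\right) 2959 = \left(\left(-229\right) \frac{1}{1836} + 432 \left(- \frac{1}{59}\right)\right) 2959 = \left(- \frac{229}{1836} - \frac{432}{59}\right) 2959 = \left(- \frac{806663}{108324}\right) 2959 = - \frac{2386915817}{108324}$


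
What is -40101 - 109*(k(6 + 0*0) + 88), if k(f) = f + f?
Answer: -51001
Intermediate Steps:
k(f) = 2*f
-40101 - 109*(k(6 + 0*0) + 88) = -40101 - 109*(2*(6 + 0*0) + 88) = -40101 - 109*(2*(6 + 0) + 88) = -40101 - 109*(2*6 + 88) = -40101 - 109*(12 + 88) = -40101 - 109*100 = -40101 - 1*10900 = -40101 - 10900 = -51001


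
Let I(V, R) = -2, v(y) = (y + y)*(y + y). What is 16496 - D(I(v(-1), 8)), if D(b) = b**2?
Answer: 16492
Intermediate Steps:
v(y) = 4*y**2 (v(y) = (2*y)*(2*y) = 4*y**2)
16496 - D(I(v(-1), 8)) = 16496 - 1*(-2)**2 = 16496 - 1*4 = 16496 - 4 = 16492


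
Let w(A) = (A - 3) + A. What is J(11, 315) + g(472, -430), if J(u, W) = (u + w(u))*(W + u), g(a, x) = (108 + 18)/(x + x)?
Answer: 4205337/430 ≈ 9779.9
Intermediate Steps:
w(A) = -3 + 2*A (w(A) = (-3 + A) + A = -3 + 2*A)
g(a, x) = 63/x (g(a, x) = 126/((2*x)) = 126*(1/(2*x)) = 63/x)
J(u, W) = (-3 + 3*u)*(W + u) (J(u, W) = (u + (-3 + 2*u))*(W + u) = (-3 + 3*u)*(W + u))
J(11, 315) + g(472, -430) = (-3*315 - 3*11 + 3*11² + 3*315*11) + 63/(-430) = (-945 - 33 + 3*121 + 10395) + 63*(-1/430) = (-945 - 33 + 363 + 10395) - 63/430 = 9780 - 63/430 = 4205337/430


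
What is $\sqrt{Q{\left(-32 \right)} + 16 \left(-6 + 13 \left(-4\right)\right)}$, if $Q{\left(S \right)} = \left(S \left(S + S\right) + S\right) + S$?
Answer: $4 \sqrt{66} \approx 32.496$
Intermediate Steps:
$Q{\left(S \right)} = 2 S + 2 S^{2}$ ($Q{\left(S \right)} = \left(S 2 S + S\right) + S = \left(2 S^{2} + S\right) + S = \left(S + 2 S^{2}\right) + S = 2 S + 2 S^{2}$)
$\sqrt{Q{\left(-32 \right)} + 16 \left(-6 + 13 \left(-4\right)\right)} = \sqrt{2 \left(-32\right) \left(1 - 32\right) + 16 \left(-6 + 13 \left(-4\right)\right)} = \sqrt{2 \left(-32\right) \left(-31\right) + 16 \left(-6 - 52\right)} = \sqrt{1984 + 16 \left(-58\right)} = \sqrt{1984 - 928} = \sqrt{1056} = 4 \sqrt{66}$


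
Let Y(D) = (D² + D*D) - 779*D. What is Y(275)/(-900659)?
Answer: 62975/900659 ≈ 0.069921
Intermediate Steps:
Y(D) = -779*D + 2*D² (Y(D) = (D² + D²) - 779*D = 2*D² - 779*D = -779*D + 2*D²)
Y(275)/(-900659) = (275*(-779 + 2*275))/(-900659) = (275*(-779 + 550))*(-1/900659) = (275*(-229))*(-1/900659) = -62975*(-1/900659) = 62975/900659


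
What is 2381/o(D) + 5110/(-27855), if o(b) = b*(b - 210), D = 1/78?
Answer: -80718267622/91247409 ≈ -884.61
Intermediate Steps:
D = 1/78 ≈ 0.012821
o(b) = b*(-210 + b)
2381/o(D) + 5110/(-27855) = 2381/(((-210 + 1/78)/78)) + 5110/(-27855) = 2381/(((1/78)*(-16379/78))) + 5110*(-1/27855) = 2381/(-16379/6084) - 1022/5571 = 2381*(-6084/16379) - 1022/5571 = -14486004/16379 - 1022/5571 = -80718267622/91247409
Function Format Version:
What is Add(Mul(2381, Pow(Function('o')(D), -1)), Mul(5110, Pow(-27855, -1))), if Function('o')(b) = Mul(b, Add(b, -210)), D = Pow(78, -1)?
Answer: Rational(-80718267622, 91247409) ≈ -884.61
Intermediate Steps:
D = Rational(1, 78) ≈ 0.012821
Function('o')(b) = Mul(b, Add(-210, b))
Add(Mul(2381, Pow(Function('o')(D), -1)), Mul(5110, Pow(-27855, -1))) = Add(Mul(2381, Pow(Mul(Rational(1, 78), Add(-210, Rational(1, 78))), -1)), Mul(5110, Pow(-27855, -1))) = Add(Mul(2381, Pow(Mul(Rational(1, 78), Rational(-16379, 78)), -1)), Mul(5110, Rational(-1, 27855))) = Add(Mul(2381, Pow(Rational(-16379, 6084), -1)), Rational(-1022, 5571)) = Add(Mul(2381, Rational(-6084, 16379)), Rational(-1022, 5571)) = Add(Rational(-14486004, 16379), Rational(-1022, 5571)) = Rational(-80718267622, 91247409)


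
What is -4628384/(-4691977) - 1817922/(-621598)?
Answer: 247970488031/63402685201 ≈ 3.9110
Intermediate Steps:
-4628384/(-4691977) - 1817922/(-621598) = -4628384*(-1/4691977) - 1817922*(-1/621598) = 4628384/4691977 + 908961/310799 = 247970488031/63402685201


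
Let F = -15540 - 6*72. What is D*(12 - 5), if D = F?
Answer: -111804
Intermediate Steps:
F = -15972 (F = -15540 - 1*432 = -15540 - 432 = -15972)
D = -15972
D*(12 - 5) = -15972*(12 - 5) = -15972*7 = -111804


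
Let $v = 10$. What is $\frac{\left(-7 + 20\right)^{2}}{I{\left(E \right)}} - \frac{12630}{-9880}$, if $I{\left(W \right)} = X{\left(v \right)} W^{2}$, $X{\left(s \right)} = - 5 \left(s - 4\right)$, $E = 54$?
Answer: $\frac{27580067}{21607560} \approx 1.2764$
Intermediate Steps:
$X{\left(s \right)} = 20 - 5 s$ ($X{\left(s \right)} = - 5 \left(-4 + s\right) = 20 - 5 s$)
$I{\left(W \right)} = - 30 W^{2}$ ($I{\left(W \right)} = \left(20 - 50\right) W^{2} = - 30 W^{2}$)
$\frac{\left(-7 + 20\right)^{2}}{I{\left(E \right)}} - \frac{12630}{-9880} = \frac{\left(-7 + 20\right)^{2}}{\left(-30\right) 54^{2}} - \frac{12630}{-9880} = \frac{13^{2}}{\left(-30\right) 2916} - - \frac{1263}{988} = \frac{169}{-87480} + \frac{1263}{988} = 169 \left(- \frac{1}{87480}\right) + \frac{1263}{988} = - \frac{169}{87480} + \frac{1263}{988} = \frac{27580067}{21607560}$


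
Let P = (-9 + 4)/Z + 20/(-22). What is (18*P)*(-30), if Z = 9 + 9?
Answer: 7050/11 ≈ 640.91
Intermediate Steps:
Z = 18
P = -235/198 (P = (-9 + 4)/18 + 20/(-22) = -5*1/18 + 20*(-1/22) = -5/18 - 10/11 = -235/198 ≈ -1.1869)
(18*P)*(-30) = (18*(-235/198))*(-30) = -235/11*(-30) = 7050/11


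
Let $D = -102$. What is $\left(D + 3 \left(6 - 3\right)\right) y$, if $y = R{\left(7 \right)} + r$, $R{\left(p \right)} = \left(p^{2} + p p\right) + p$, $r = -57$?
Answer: $-4464$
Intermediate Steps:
$R{\left(p \right)} = p + 2 p^{2}$ ($R{\left(p \right)} = \left(p^{2} + p^{2}\right) + p = 2 p^{2} + p = p + 2 p^{2}$)
$y = 48$ ($y = 7 \left(1 + 2 \cdot 7\right) - 57 = 7 \left(1 + 14\right) - 57 = 7 \cdot 15 - 57 = 105 - 57 = 48$)
$\left(D + 3 \left(6 - 3\right)\right) y = \left(-102 + 3 \left(6 - 3\right)\right) 48 = \left(-102 + 3 \cdot 3\right) 48 = \left(-102 + 9\right) 48 = \left(-93\right) 48 = -4464$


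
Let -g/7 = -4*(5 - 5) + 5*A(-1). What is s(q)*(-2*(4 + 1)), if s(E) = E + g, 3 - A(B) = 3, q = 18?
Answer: -180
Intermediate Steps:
A(B) = 0 (A(B) = 3 - 1*3 = 3 - 3 = 0)
g = 0 (g = -7*(-4*(5 - 5) + 5*0) = -7*(-4*0 + 0) = -7*(0 + 0) = -7*0 = 0)
s(E) = E (s(E) = E + 0 = E)
s(q)*(-2*(4 + 1)) = 18*(-2*(4 + 1)) = 18*(-2*5) = 18*(-10) = -180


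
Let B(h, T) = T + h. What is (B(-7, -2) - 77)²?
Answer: 7396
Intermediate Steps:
(B(-7, -2) - 77)² = ((-2 - 7) - 77)² = (-9 - 77)² = (-86)² = 7396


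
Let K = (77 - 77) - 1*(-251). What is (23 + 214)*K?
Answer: 59487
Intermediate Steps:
K = 251 (K = 0 + 251 = 251)
(23 + 214)*K = (23 + 214)*251 = 237*251 = 59487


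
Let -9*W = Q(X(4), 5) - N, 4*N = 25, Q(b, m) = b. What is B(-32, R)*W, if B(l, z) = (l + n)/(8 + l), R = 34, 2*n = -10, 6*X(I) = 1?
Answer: 2701/2592 ≈ 1.0421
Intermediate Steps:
X(I) = ⅙ (X(I) = (⅙)*1 = ⅙)
n = -5 (n = (½)*(-10) = -5)
N = 25/4 (N = (¼)*25 = 25/4 ≈ 6.2500)
B(l, z) = (-5 + l)/(8 + l) (B(l, z) = (l - 5)/(8 + l) = (-5 + l)/(8 + l))
W = 73/108 (W = -(⅙ - 1*25/4)/9 = -(⅙ - 25/4)/9 = -⅑*(-73/12) = 73/108 ≈ 0.67593)
B(-32, R)*W = ((-5 - 32)/(8 - 32))*(73/108) = (-37/(-24))*(73/108) = -1/24*(-37)*(73/108) = (37/24)*(73/108) = 2701/2592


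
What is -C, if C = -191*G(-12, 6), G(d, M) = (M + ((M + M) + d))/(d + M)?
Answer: -191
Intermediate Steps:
G(d, M) = (d + 3*M)/(M + d) (G(d, M) = (M + (2*M + d))/(M + d) = (M + (d + 2*M))/(M + d) = (d + 3*M)/(M + d))
C = 191 (C = -191*(-12 + 3*6)/(6 - 12) = -191*(-12 + 18)/(-6) = -(-191)*6/6 = -191*(-1) = 191)
-C = -1*191 = -191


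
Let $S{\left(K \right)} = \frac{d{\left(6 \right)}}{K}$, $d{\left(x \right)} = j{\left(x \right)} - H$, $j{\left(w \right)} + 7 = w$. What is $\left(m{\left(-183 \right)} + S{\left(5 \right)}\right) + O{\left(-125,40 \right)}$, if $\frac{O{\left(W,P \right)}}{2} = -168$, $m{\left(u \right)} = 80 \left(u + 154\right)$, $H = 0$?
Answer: $- \frac{13281}{5} \approx -2656.2$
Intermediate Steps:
$j{\left(w \right)} = -7 + w$
$m{\left(u \right)} = 12320 + 80 u$ ($m{\left(u \right)} = 80 \left(154 + u\right) = 12320 + 80 u$)
$d{\left(x \right)} = -7 + x$ ($d{\left(x \right)} = \left(-7 + x\right) - 0 = \left(-7 + x\right) + 0 = -7 + x$)
$O{\left(W,P \right)} = -336$ ($O{\left(W,P \right)} = 2 \left(-168\right) = -336$)
$S{\left(K \right)} = - \frac{1}{K}$ ($S{\left(K \right)} = \frac{-7 + 6}{K} = - \frac{1}{K}$)
$\left(m{\left(-183 \right)} + S{\left(5 \right)}\right) + O{\left(-125,40 \right)} = \left(\left(12320 + 80 \left(-183\right)\right) - \frac{1}{5}\right) - 336 = \left(\left(12320 - 14640\right) - \frac{1}{5}\right) - 336 = \left(-2320 - \frac{1}{5}\right) - 336 = - \frac{11601}{5} - 336 = - \frac{13281}{5}$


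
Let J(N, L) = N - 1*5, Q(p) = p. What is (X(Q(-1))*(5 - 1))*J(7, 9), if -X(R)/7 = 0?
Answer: 0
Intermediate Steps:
X(R) = 0 (X(R) = -7*0 = 0)
J(N, L) = -5 + N (J(N, L) = N - 5 = -5 + N)
(X(Q(-1))*(5 - 1))*J(7, 9) = (0*(5 - 1))*(-5 + 7) = (0*4)*2 = 0*2 = 0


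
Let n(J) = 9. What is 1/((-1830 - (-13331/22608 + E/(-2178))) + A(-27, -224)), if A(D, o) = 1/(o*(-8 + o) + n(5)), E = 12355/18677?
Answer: -885206487730224/1619405617103468195 ≈ -0.00054662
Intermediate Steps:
E = 12355/18677 (E = 12355*(1/18677) = 12355/18677 ≈ 0.66151)
A(D, o) = 1/(9 + o*(-8 + o)) (A(D, o) = 1/(o*(-8 + o) + 9) = 1/(9 + o*(-8 + o)))
1/((-1830 - (-13331/22608 + E/(-2178))) + A(-27, -224)) = 1/((-1830 - (-13331/22608 + (12355/18677)/(-2178))) + 1/(9 + (-224)**2 - 8*(-224))) = 1/((-1830 - (-13331*1/22608 + (12355/18677)*(-1/2178))) + 1/(9 + 50176 + 1792)) = 1/((-1830 - (-13331/22608 - 12355/40678506)) + 1/51977) = 1/((-1830 - 1*(-10047490469/17030734512)) + 1/51977) = 1/((-1830 + 10047490469/17030734512) + 1/51977) = 1/(-31156196666491/17030734512 + 1/51977) = 1/(-1619405617103468195/885206487730224) = -885206487730224/1619405617103468195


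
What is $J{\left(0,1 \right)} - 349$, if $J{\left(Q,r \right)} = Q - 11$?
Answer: $-360$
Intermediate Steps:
$J{\left(Q,r \right)} = -11 + Q$
$J{\left(0,1 \right)} - 349 = \left(-11 + 0\right) - 349 = -11 - 349 = -360$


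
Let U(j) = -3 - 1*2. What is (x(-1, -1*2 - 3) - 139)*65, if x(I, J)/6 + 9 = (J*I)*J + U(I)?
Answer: -24245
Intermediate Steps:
U(j) = -5 (U(j) = -3 - 2 = -5)
x(I, J) = -84 + 6*I*J**2 (x(I, J) = -54 + 6*((J*I)*J - 5) = -54 + 6*((I*J)*J - 5) = -54 + 6*(I*J**2 - 5) = -54 + 6*(-5 + I*J**2) = -54 + (-30 + 6*I*J**2) = -84 + 6*I*J**2)
(x(-1, -1*2 - 3) - 139)*65 = ((-84 + 6*(-1)*(-1*2 - 3)**2) - 139)*65 = ((-84 + 6*(-1)*(-2 - 3)**2) - 139)*65 = ((-84 + 6*(-1)*(-5)**2) - 139)*65 = ((-84 + 6*(-1)*25) - 139)*65 = ((-84 - 150) - 139)*65 = (-234 - 139)*65 = -373*65 = -24245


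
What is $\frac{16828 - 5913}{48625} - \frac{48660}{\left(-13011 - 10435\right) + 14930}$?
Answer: $\frac{122952232}{20704525} \approx 5.9384$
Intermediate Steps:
$\frac{16828 - 5913}{48625} - \frac{48660}{\left(-13011 - 10435\right) + 14930} = \left(16828 - 5913\right) \frac{1}{48625} - \frac{48660}{-23446 + 14930} = 10915 \cdot \frac{1}{48625} - \frac{48660}{-8516} = \frac{2183}{9725} - - \frac{12165}{2129} = \frac{2183}{9725} + \frac{12165}{2129} = \frac{122952232}{20704525}$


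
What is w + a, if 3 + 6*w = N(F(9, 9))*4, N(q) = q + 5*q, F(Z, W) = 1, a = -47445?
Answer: -94883/2 ≈ -47442.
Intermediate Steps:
N(q) = 6*q
w = 7/2 (w = -½ + ((6*1)*4)/6 = -½ + (6*4)/6 = -½ + (⅙)*24 = -½ + 4 = 7/2 ≈ 3.5000)
w + a = 7/2 - 47445 = -94883/2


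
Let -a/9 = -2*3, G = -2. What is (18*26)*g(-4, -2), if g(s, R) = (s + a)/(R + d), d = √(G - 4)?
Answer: -4680 - 2340*I*√6 ≈ -4680.0 - 5731.8*I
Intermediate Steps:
a = 54 (a = -(-18)*3 = -9*(-6) = 54)
d = I*√6 (d = √(-2 - 4) = √(-6) = I*√6 ≈ 2.4495*I)
g(s, R) = (54 + s)/(R + I*√6) (g(s, R) = (s + 54)/(R + I*√6) = (54 + s)/(R + I*√6))
(18*26)*g(-4, -2) = (18*26)*((54 - 4)/(-2 + I*√6)) = 468*(50/(-2 + I*√6)) = 23400/(-2 + I*√6)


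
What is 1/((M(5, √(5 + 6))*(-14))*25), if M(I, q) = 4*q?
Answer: -√11/15400 ≈ -0.00021537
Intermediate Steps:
1/((M(5, √(5 + 6))*(-14))*25) = 1/(((4*√(5 + 6))*(-14))*25) = 1/(((4*√11)*(-14))*25) = 1/(-56*√11*25) = 1/(-1400*√11) = -√11/15400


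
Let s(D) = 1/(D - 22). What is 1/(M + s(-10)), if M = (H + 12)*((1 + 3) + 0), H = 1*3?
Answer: 32/1919 ≈ 0.016675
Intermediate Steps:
s(D) = 1/(-22 + D)
H = 3
M = 60 (M = (3 + 12)*((1 + 3) + 0) = 15*(4 + 0) = 15*4 = 60)
1/(M + s(-10)) = 1/(60 + 1/(-22 - 10)) = 1/(60 + 1/(-32)) = 1/(60 - 1/32) = 1/(1919/32) = 32/1919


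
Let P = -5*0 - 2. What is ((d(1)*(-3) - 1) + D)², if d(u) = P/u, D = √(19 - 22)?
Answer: (5 + I*√3)² ≈ 22.0 + 17.32*I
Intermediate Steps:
D = I*√3 (D = √(-3) = I*√3 ≈ 1.732*I)
P = -2 (P = 0 - 2 = -2)
d(u) = -2/u
((d(1)*(-3) - 1) + D)² = ((-2/1*(-3) - 1) + I*√3)² = ((-2*1*(-3) - 1) + I*√3)² = ((-2*(-3) - 1) + I*√3)² = ((6 - 1) + I*√3)² = (5 + I*√3)²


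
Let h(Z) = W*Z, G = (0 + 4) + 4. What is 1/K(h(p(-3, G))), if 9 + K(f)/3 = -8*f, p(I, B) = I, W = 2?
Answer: 1/117 ≈ 0.0085470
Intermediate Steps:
G = 8 (G = 4 + 4 = 8)
h(Z) = 2*Z
K(f) = -27 - 24*f (K(f) = -27 + 3*(-8*f) = -27 - 24*f)
1/K(h(p(-3, G))) = 1/(-27 - 48*(-3)) = 1/(-27 - 24*(-6)) = 1/(-27 + 144) = 1/117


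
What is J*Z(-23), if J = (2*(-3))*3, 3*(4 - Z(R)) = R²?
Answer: 3102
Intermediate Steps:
Z(R) = 4 - R²/3
J = -18 (J = -6*3 = -18)
J*Z(-23) = -18*(4 - ⅓*(-23)²) = -18*(4 - ⅓*529) = -18*(4 - 529/3) = -18*(-517/3) = 3102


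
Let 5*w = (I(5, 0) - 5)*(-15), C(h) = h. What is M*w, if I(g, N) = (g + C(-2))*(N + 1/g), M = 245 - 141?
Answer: 6864/5 ≈ 1372.8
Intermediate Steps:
M = 104
I(g, N) = (-2 + g)*(N + 1/g) (I(g, N) = (g - 2)*(N + 1/g) = (-2 + g)*(N + 1/g))
w = 66/5 (w = (((1 - 2*0 - 2/5 + 0*5) - 5)*(-15))/5 = (((1 + 0 - 2*⅕ + 0) - 5)*(-15))/5 = (((1 + 0 - ⅖ + 0) - 5)*(-15))/5 = ((⅗ - 5)*(-15))/5 = (-22/5*(-15))/5 = (⅕)*66 = 66/5 ≈ 13.200)
M*w = 104*(66/5) = 6864/5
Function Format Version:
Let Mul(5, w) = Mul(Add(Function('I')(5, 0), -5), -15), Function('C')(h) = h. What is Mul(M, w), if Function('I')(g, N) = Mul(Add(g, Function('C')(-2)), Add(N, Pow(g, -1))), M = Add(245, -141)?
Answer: Rational(6864, 5) ≈ 1372.8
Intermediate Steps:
M = 104
Function('I')(g, N) = Mul(Add(-2, g), Add(N, Pow(g, -1))) (Function('I')(g, N) = Mul(Add(g, -2), Add(N, Pow(g, -1))) = Mul(Add(-2, g), Add(N, Pow(g, -1))))
w = Rational(66, 5) (w = Mul(Rational(1, 5), Mul(Add(Add(1, Mul(-2, 0), Mul(-2, Pow(5, -1)), Mul(0, 5)), -5), -15)) = Mul(Rational(1, 5), Mul(Add(Add(1, 0, Mul(-2, Rational(1, 5)), 0), -5), -15)) = Mul(Rational(1, 5), Mul(Add(Add(1, 0, Rational(-2, 5), 0), -5), -15)) = Mul(Rational(1, 5), Mul(Add(Rational(3, 5), -5), -15)) = Mul(Rational(1, 5), Mul(Rational(-22, 5), -15)) = Mul(Rational(1, 5), 66) = Rational(66, 5) ≈ 13.200)
Mul(M, w) = Mul(104, Rational(66, 5)) = Rational(6864, 5)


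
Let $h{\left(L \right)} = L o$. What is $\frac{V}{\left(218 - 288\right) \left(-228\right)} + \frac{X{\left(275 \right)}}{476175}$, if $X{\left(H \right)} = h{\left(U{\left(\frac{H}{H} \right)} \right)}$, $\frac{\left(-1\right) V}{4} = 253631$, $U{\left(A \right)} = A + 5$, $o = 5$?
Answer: $- \frac{12107531}{190470} \approx -63.567$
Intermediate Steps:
$U{\left(A \right)} = 5 + A$
$V = -1014524$ ($V = \left(-4\right) 253631 = -1014524$)
$h{\left(L \right)} = 5 L$ ($h{\left(L \right)} = L 5 = 5 L$)
$X{\left(H \right)} = 30$ ($X{\left(H \right)} = 5 \left(5 + \frac{H}{H}\right) = 5 \left(5 + 1\right) = 5 \cdot 6 = 30$)
$\frac{V}{\left(218 - 288\right) \left(-228\right)} + \frac{X{\left(275 \right)}}{476175} = - \frac{1014524}{\left(218 - 288\right) \left(-228\right)} + \frac{30}{476175} = - \frac{1014524}{\left(-70\right) \left(-228\right)} + 30 \cdot \frac{1}{476175} = - \frac{1014524}{15960} + \frac{2}{31745} = \left(-1014524\right) \frac{1}{15960} + \frac{2}{31745} = - \frac{1907}{30} + \frac{2}{31745} = - \frac{12107531}{190470}$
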